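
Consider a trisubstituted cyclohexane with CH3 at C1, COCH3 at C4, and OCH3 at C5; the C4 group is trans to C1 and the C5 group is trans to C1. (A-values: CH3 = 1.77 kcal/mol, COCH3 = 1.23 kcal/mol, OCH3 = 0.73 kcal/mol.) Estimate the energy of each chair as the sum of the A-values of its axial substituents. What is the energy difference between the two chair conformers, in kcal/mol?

Chair I (methyl axial, acetyl axial, methoxy equatorial): E = 3.00 kcal/mol.
Chair II (methyl equatorial, acetyl equatorial, methoxy axial): E = 0.73 kcal/mol.
ΔE = 3.00 − 0.73 = 2.27 kcal/mol; chair II is more stable.

2.27 kcal/mol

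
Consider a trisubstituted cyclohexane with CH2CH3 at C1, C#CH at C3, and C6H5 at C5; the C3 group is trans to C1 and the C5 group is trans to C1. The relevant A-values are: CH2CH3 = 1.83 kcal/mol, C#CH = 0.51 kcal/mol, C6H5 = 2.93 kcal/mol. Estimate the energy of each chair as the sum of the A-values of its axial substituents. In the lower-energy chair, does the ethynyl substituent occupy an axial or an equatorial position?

Chair I (ethyl axial, ethynyl equatorial, phenyl equatorial): E = 1.83 kcal/mol.
Chair II (ethyl equatorial, ethynyl axial, phenyl axial): E = 3.44 kcal/mol.
Chair I is the more stable (lower-energy) conformer, and in that chair the ethynyl group is equatorial.

equatorial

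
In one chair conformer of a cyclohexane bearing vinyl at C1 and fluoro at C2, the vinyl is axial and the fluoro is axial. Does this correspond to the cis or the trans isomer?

trans

C1 and C2 have opposite parity, so their axial bonds point in opposite directions.
With opposite-parity carbons, two substituents on the same face are one axial and one equatorial; opposite faces give both axial or both equatorial.
Here the groups are axial/axial → opposite face → trans.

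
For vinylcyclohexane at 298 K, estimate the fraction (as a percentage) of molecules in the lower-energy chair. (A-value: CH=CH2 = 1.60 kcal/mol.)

One chair has the vinyl group axial (E = 1.60 kcal/mol) and the other has it equatorial (E = 0).
ΔG = 1.60 kcal/mol between the two chairs.
K = exp(ΔG/RT) with R = 1.987×10⁻³ kcal mol⁻¹ K⁻¹ and T = 298 K gives K ≈ 14.9.
Fraction in the lower-energy chair = K/(K+1) = 93.7%.

93.7%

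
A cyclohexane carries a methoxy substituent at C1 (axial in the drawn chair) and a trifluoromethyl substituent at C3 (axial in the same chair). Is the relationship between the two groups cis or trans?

cis

C1 and C3 have the same parity, so their axial bonds point in the same direction.
With same-parity carbons, two substituents on the same face are both axial or both equatorial; opposite faces give one of each.
Here the groups are axial/axial → same face → cis.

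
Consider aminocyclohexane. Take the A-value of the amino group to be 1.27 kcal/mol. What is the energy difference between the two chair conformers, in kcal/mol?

A monosubstituted cyclohexane has one chair with the amino group axial (E = A = 1.27 kcal/mol) and one with it equatorial (E = 0).
ΔE = 1.27 − 0 = 1.27 kcal/mol.

1.27 kcal/mol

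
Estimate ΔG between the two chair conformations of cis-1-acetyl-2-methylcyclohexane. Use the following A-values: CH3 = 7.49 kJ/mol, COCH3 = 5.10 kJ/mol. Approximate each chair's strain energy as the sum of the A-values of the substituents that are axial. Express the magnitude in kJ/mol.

C1 and C2 have opposite parity, so for the cis isomer the two substituents are one axial and one equatorial in each chair.
Chair I (methyl axial, acetyl equatorial): E = 7.49 kJ/mol.
Chair II (methyl equatorial, acetyl axial): E = 5.10 kJ/mol.
ΔE = 7.49 − 5.10 = 2.39 kJ/mol; chair II is more stable.

2.39 kJ/mol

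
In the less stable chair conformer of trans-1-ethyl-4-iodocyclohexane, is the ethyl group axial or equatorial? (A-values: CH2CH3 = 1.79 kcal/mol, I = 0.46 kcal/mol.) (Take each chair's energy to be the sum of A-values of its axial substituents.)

C1 and C4 have opposite parity, so for the trans isomer the two substituents are e,e in one chair and a,a in the other.
Chair I (ethyl axial, iodo axial): E = 2.25 kcal/mol.
Chair II (ethyl equatorial, iodo equatorial): E = 0.00 kcal/mol.
Chair I is the less stable (higher-energy) conformer, and in that chair the ethyl group is axial.

axial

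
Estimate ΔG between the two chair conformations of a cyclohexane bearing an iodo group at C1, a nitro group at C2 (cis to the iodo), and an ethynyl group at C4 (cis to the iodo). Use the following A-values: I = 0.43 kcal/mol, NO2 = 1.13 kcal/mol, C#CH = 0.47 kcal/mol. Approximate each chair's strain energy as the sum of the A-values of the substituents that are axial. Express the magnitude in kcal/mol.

Chair I (iodo axial, nitro equatorial, ethynyl equatorial): E = 0.43 kcal/mol.
Chair II (iodo equatorial, nitro axial, ethynyl axial): E = 1.60 kcal/mol.
ΔE = 1.60 − 0.43 = 1.17 kcal/mol; chair I is more stable.

1.17 kcal/mol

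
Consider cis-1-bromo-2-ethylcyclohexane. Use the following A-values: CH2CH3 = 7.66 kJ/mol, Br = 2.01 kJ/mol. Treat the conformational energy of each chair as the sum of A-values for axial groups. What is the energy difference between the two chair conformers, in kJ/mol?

C1 and C2 have opposite parity, so for the cis isomer the two substituents are one axial and one equatorial in each chair.
Chair I (ethyl axial, bromo equatorial): E = 7.66 kJ/mol.
Chair II (ethyl equatorial, bromo axial): E = 2.01 kJ/mol.
ΔE = 7.66 − 2.01 = 5.65 kJ/mol; chair II is more stable.

5.65 kJ/mol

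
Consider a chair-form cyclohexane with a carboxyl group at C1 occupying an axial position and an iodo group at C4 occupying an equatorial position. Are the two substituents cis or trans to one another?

C1 and C4 have opposite parity, so their axial bonds point in opposite directions.
With opposite-parity carbons, two substituents on the same face are one axial and one equatorial; opposite faces give both axial or both equatorial.
Here the groups are axial/equatorial → same face → cis.

cis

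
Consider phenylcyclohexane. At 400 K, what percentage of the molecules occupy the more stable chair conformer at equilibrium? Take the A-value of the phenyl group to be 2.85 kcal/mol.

One chair has the phenyl group axial (E = 2.85 kcal/mol) and the other has it equatorial (E = 0).
ΔG = 2.85 kcal/mol between the two chairs.
K = exp(ΔG/RT) with R = 1.987×10⁻³ kcal mol⁻¹ K⁻¹ and T = 400 K gives K ≈ 36.1.
Fraction in the lower-energy chair = K/(K+1) = 97.3%.

97.3%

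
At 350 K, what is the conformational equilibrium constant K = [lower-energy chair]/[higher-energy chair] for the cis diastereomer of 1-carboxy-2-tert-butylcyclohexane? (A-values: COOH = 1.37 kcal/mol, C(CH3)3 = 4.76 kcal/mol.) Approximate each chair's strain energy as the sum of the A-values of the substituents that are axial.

K ≈ 131

C1 and C2 have opposite parity, so for the cis isomer the two substituents are one axial and one equatorial in each chair.
Chair I (carboxyl axial, tert-butyl equatorial): E = 1.37 kcal/mol; chair II (carboxyl equatorial, tert-butyl axial): E = 4.76 kcal/mol.
ΔG = 3.39 kcal/mol between the two chairs.
K = exp(ΔG/RT) with R = 1.987×10⁻³ kcal mol⁻¹ K⁻¹ and T = 350 K gives K ≈ 131.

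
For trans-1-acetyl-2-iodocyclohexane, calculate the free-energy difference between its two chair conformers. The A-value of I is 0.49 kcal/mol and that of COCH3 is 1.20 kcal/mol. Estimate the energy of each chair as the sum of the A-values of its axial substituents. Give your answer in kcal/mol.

1.69 kcal/mol

C1 and C2 have opposite parity, so for the trans isomer the two substituents are e,e in one chair and a,a in the other.
Chair I (iodo axial, acetyl axial): E = 1.69 kcal/mol.
Chair II (iodo equatorial, acetyl equatorial): E = 0.00 kcal/mol.
ΔE = 1.69 − 0.00 = 1.69 kcal/mol; chair II is more stable.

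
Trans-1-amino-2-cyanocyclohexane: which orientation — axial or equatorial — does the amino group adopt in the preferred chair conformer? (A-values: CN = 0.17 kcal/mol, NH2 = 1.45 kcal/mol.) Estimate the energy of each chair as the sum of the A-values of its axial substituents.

equatorial

C1 and C2 have opposite parity, so for the trans isomer the two substituents are e,e in one chair and a,a in the other.
Chair I (cyano axial, amino axial): E = 1.62 kcal/mol.
Chair II (cyano equatorial, amino equatorial): E = 0.00 kcal/mol.
Chair II is the more stable (lower-energy) conformer, and in that chair the amino group is equatorial.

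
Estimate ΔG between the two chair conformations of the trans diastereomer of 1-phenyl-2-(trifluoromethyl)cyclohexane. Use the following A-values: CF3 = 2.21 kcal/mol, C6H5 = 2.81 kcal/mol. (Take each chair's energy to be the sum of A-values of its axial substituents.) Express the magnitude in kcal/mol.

C1 and C2 have opposite parity, so for the trans isomer the two substituents are e,e in one chair and a,a in the other.
Chair I (trifluoromethyl axial, phenyl axial): E = 5.02 kcal/mol.
Chair II (trifluoromethyl equatorial, phenyl equatorial): E = 0.00 kcal/mol.
ΔE = 5.02 − 0.00 = 5.02 kcal/mol; chair II is more stable.

5.02 kcal/mol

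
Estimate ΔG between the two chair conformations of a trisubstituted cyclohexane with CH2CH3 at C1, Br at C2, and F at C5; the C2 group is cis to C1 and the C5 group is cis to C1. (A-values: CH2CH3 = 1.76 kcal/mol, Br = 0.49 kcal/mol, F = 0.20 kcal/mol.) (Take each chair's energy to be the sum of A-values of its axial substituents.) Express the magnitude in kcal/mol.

Chair I (ethyl axial, bromo equatorial, fluoro axial): E = 1.96 kcal/mol.
Chair II (ethyl equatorial, bromo axial, fluoro equatorial): E = 0.49 kcal/mol.
ΔE = 1.96 − 0.49 = 1.47 kcal/mol; chair II is more stable.

1.47 kcal/mol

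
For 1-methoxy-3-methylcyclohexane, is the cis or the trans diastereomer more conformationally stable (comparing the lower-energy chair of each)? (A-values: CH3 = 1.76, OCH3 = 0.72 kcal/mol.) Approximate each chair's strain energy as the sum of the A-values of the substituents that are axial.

cis

At 1,3 positions (parity same): cis → (e,e or a,a); trans → (a,e or e,a).
Best chair for cis: E = 0.00 kcal/mol; best chair for trans: E = 0.72 kcal/mol.
The cis isomer is lower by 0.72 kcal/mol.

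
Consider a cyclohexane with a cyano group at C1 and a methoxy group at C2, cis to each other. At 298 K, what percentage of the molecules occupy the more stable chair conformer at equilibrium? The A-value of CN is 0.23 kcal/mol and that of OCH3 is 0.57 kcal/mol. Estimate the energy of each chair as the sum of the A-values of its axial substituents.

64.0%

C1 and C2 have opposite parity, so for the cis isomer the two substituents are one axial and one equatorial in each chair.
Chair I (cyano axial, methoxy equatorial): E = 0.23 kcal/mol; chair II (cyano equatorial, methoxy axial): E = 0.57 kcal/mol.
ΔG = 0.34 kcal/mol between the two chairs.
K = exp(ΔG/RT) with R = 1.987×10⁻³ kcal mol⁻¹ K⁻¹ and T = 298 K gives K ≈ 1.78.
Fraction in the lower-energy chair = K/(K+1) = 64.0%.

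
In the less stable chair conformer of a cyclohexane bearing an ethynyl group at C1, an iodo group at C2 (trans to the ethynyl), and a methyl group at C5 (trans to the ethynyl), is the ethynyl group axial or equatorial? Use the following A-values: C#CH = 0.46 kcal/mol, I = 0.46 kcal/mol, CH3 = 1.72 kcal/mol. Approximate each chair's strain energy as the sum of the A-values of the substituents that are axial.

Chair I (ethynyl axial, iodo axial, methyl equatorial): E = 0.92 kcal/mol.
Chair II (ethynyl equatorial, iodo equatorial, methyl axial): E = 1.72 kcal/mol.
Chair II is the less stable (higher-energy) conformer, and in that chair the ethynyl group is equatorial.

equatorial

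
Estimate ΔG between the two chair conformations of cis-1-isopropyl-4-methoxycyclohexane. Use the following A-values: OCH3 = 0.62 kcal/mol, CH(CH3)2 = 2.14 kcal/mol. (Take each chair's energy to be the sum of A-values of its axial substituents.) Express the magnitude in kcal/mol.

1.52 kcal/mol

C1 and C4 have opposite parity, so for the cis isomer the two substituents are one axial and one equatorial in each chair.
Chair I (methoxy axial, isopropyl equatorial): E = 0.62 kcal/mol.
Chair II (methoxy equatorial, isopropyl axial): E = 2.14 kcal/mol.
ΔE = 2.14 − 0.62 = 1.52 kcal/mol; chair I is more stable.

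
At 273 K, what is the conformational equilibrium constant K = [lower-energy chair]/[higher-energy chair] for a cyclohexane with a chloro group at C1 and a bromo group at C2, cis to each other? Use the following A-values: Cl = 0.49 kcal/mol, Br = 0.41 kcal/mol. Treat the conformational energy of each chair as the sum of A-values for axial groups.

C1 and C2 have opposite parity, so for the cis isomer the two substituents are one axial and one equatorial in each chair.
Chair I (chloro axial, bromo equatorial): E = 0.49 kcal/mol; chair II (chloro equatorial, bromo axial): E = 0.41 kcal/mol.
ΔG = 0.08 kcal/mol between the two chairs.
K = exp(ΔG/RT) with R = 1.987×10⁻³ kcal mol⁻¹ K⁻¹ and T = 273 K gives K ≈ 1.16.

K ≈ 1.16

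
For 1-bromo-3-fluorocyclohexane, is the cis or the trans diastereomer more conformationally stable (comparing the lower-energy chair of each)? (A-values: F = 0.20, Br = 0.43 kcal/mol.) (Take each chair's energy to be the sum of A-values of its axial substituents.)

cis

At 1,3 positions (parity same): cis → (e,e or a,a); trans → (a,e or e,a).
Best chair for cis: E = 0.00 kcal/mol; best chair for trans: E = 0.20 kcal/mol.
The cis isomer is lower by 0.20 kcal/mol.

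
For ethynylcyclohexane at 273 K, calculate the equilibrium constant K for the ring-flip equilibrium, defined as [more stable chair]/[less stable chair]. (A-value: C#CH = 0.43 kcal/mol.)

K ≈ 2.21

One chair has the ethynyl group axial (E = 0.43 kcal/mol) and the other has it equatorial (E = 0).
ΔG = 0.43 kcal/mol between the two chairs.
K = exp(ΔG/RT) with R = 1.987×10⁻³ kcal mol⁻¹ K⁻¹ and T = 273 K gives K ≈ 2.21.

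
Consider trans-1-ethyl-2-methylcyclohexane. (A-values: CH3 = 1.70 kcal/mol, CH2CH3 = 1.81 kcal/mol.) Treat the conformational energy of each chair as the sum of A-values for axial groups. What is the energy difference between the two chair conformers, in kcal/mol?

3.51 kcal/mol

C1 and C2 have opposite parity, so for the trans isomer the two substituents are e,e in one chair and a,a in the other.
Chair I (methyl axial, ethyl axial): E = 3.51 kcal/mol.
Chair II (methyl equatorial, ethyl equatorial): E = 0.00 kcal/mol.
ΔE = 3.51 − 0.00 = 3.51 kcal/mol; chair II is more stable.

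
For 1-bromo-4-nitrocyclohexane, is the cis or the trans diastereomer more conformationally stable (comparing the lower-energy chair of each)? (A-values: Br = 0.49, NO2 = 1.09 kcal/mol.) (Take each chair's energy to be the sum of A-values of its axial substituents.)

trans

At 1,4 positions (parity opposite): cis → (a,e or e,a); trans → (e,e or a,a).
Best chair for cis: E = 0.49 kcal/mol; best chair for trans: E = 0.00 kcal/mol.
The trans isomer is lower by 0.49 kcal/mol.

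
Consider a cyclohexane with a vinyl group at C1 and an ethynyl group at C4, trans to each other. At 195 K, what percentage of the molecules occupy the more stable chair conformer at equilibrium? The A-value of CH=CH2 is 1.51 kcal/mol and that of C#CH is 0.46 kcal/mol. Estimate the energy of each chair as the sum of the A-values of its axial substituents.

99.4%

C1 and C4 have opposite parity, so for the trans isomer the two substituents are e,e in one chair and a,a in the other.
Chair I (vinyl axial, ethynyl axial): E = 1.97 kcal/mol; chair II (vinyl equatorial, ethynyl equatorial): E = 0.00 kcal/mol.
ΔG = 1.97 kcal/mol between the two chairs.
K = exp(ΔG/RT) with R = 1.987×10⁻³ kcal mol⁻¹ K⁻¹ and T = 195 K gives K ≈ 161.
Fraction in the lower-energy chair = K/(K+1) = 99.4%.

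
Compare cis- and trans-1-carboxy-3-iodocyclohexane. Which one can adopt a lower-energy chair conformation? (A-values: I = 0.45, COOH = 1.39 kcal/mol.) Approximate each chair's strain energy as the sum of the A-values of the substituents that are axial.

cis

At 1,3 positions (parity same): cis → (e,e or a,a); trans → (a,e or e,a).
Best chair for cis: E = 0.00 kcal/mol; best chair for trans: E = 0.45 kcal/mol.
The cis isomer is lower by 0.45 kcal/mol.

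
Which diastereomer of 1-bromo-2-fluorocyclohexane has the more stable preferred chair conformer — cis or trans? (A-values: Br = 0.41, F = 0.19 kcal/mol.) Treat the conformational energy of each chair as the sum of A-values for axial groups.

trans

At 1,2 positions (parity opposite): cis → (a,e or e,a); trans → (e,e or a,a).
Best chair for cis: E = 0.19 kcal/mol; best chair for trans: E = 0.00 kcal/mol.
The trans isomer is lower by 0.19 kcal/mol.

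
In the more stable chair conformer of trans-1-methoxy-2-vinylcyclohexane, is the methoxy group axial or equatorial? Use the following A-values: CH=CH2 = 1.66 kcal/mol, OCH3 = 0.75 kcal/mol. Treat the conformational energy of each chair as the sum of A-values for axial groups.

equatorial

C1 and C2 have opposite parity, so for the trans isomer the two substituents are e,e in one chair and a,a in the other.
Chair I (vinyl axial, methoxy axial): E = 2.41 kcal/mol.
Chair II (vinyl equatorial, methoxy equatorial): E = 0.00 kcal/mol.
Chair II is the more stable (lower-energy) conformer, and in that chair the methoxy group is equatorial.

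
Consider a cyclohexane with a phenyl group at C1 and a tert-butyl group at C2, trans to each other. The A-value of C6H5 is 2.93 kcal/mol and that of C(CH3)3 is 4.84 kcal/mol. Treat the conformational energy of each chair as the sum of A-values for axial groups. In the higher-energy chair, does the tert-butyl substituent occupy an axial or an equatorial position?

C1 and C2 have opposite parity, so for the trans isomer the two substituents are e,e in one chair and a,a in the other.
Chair I (phenyl axial, tert-butyl axial): E = 7.77 kcal/mol.
Chair II (phenyl equatorial, tert-butyl equatorial): E = 0.00 kcal/mol.
Chair I is the less stable (higher-energy) conformer, and in that chair the tert-butyl group is axial.

axial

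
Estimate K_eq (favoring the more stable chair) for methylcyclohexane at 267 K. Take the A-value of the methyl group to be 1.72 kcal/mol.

One chair has the methyl group axial (E = 1.72 kcal/mol) and the other has it equatorial (E = 0).
ΔG = 1.72 kcal/mol between the two chairs.
K = exp(ΔG/RT) with R = 1.987×10⁻³ kcal mol⁻¹ K⁻¹ and T = 267 K gives K ≈ 25.6.

K ≈ 25.6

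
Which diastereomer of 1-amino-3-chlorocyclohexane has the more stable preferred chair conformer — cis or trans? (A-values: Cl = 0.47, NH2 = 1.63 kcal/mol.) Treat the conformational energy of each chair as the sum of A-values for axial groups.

At 1,3 positions (parity same): cis → (e,e or a,a); trans → (a,e or e,a).
Best chair for cis: E = 0.00 kcal/mol; best chair for trans: E = 0.47 kcal/mol.
The cis isomer is lower by 0.47 kcal/mol.

cis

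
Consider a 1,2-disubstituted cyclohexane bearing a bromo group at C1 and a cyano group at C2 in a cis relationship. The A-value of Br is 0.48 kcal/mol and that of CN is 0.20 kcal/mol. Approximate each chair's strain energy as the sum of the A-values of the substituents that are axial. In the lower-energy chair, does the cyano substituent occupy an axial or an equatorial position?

axial

C1 and C2 have opposite parity, so for the cis isomer the two substituents are one axial and one equatorial in each chair.
Chair I (bromo axial, cyano equatorial): E = 0.48 kcal/mol.
Chair II (bromo equatorial, cyano axial): E = 0.20 kcal/mol.
Chair II is the more stable (lower-energy) conformer, and in that chair the cyano group is axial.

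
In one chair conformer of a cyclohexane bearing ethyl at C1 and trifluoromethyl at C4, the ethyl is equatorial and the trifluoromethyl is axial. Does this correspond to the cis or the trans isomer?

C1 and C4 have opposite parity, so their axial bonds point in opposite directions.
With opposite-parity carbons, two substituents on the same face are one axial and one equatorial; opposite faces give both axial or both equatorial.
Here the groups are equatorial/axial → same face → cis.

cis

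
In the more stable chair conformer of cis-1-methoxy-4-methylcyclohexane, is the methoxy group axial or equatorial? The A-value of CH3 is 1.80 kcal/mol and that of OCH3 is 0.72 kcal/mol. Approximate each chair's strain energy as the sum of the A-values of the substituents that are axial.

axial

C1 and C4 have opposite parity, so for the cis isomer the two substituents are one axial and one equatorial in each chair.
Chair I (methyl axial, methoxy equatorial): E = 1.80 kcal/mol.
Chair II (methyl equatorial, methoxy axial): E = 0.72 kcal/mol.
Chair II is the more stable (lower-energy) conformer, and in that chair the methoxy group is axial.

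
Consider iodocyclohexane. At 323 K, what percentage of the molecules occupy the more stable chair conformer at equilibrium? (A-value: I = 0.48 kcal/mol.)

67.9%

One chair has the iodo group axial (E = 0.48 kcal/mol) and the other has it equatorial (E = 0).
ΔG = 0.48 kcal/mol between the two chairs.
K = exp(ΔG/RT) with R = 1.987×10⁻³ kcal mol⁻¹ K⁻¹ and T = 323 K gives K ≈ 2.11.
Fraction in the lower-energy chair = K/(K+1) = 67.9%.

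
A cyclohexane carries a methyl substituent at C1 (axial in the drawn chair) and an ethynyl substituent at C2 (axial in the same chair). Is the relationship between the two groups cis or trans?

trans

C1 and C2 have opposite parity, so their axial bonds point in opposite directions.
With opposite-parity carbons, two substituents on the same face are one axial and one equatorial; opposite faces give both axial or both equatorial.
Here the groups are axial/axial → opposite face → trans.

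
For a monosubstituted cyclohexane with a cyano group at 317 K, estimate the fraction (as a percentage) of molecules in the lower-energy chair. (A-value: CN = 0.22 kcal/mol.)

One chair has the cyano group axial (E = 0.22 kcal/mol) and the other has it equatorial (E = 0).
ΔG = 0.22 kcal/mol between the two chairs.
K = exp(ΔG/RT) with R = 1.987×10⁻³ kcal mol⁻¹ K⁻¹ and T = 317 K gives K ≈ 1.42.
Fraction in the lower-energy chair = K/(K+1) = 58.6%.

58.6%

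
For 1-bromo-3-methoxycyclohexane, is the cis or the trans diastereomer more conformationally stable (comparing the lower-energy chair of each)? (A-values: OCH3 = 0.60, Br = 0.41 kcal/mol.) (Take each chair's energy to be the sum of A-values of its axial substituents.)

At 1,3 positions (parity same): cis → (e,e or a,a); trans → (a,e or e,a).
Best chair for cis: E = 0.00 kcal/mol; best chair for trans: E = 0.41 kcal/mol.
The cis isomer is lower by 0.41 kcal/mol.

cis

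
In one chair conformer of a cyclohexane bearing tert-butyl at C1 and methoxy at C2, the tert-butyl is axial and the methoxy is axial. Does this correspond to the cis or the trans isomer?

C1 and C2 have opposite parity, so their axial bonds point in opposite directions.
With opposite-parity carbons, two substituents on the same face are one axial and one equatorial; opposite faces give both axial or both equatorial.
Here the groups are axial/axial → opposite face → trans.

trans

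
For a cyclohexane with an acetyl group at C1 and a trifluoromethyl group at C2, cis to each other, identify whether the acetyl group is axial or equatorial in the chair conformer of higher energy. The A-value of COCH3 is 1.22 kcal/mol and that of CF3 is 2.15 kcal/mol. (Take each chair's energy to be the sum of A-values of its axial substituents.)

C1 and C2 have opposite parity, so for the cis isomer the two substituents are one axial and one equatorial in each chair.
Chair I (acetyl axial, trifluoromethyl equatorial): E = 1.22 kcal/mol.
Chair II (acetyl equatorial, trifluoromethyl axial): E = 2.15 kcal/mol.
Chair II is the less stable (higher-energy) conformer, and in that chair the acetyl group is equatorial.

equatorial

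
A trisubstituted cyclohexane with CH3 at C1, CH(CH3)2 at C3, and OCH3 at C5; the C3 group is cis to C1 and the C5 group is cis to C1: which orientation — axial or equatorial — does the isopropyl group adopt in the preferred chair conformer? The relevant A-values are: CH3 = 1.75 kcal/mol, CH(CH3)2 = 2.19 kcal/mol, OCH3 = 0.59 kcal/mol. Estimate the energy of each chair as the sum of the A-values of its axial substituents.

equatorial

Chair I (methyl axial, isopropyl axial, methoxy axial): E = 4.53 kcal/mol.
Chair II (methyl equatorial, isopropyl equatorial, methoxy equatorial): E = 0.00 kcal/mol.
Chair II is the more stable (lower-energy) conformer, and in that chair the isopropyl group is equatorial.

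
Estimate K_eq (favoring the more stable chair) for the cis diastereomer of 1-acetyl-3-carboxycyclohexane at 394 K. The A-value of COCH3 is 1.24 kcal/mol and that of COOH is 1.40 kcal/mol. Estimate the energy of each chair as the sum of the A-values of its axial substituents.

K ≈ 29.1

C1 and C3 have the same parity, so for the cis isomer the two substituents are e,e in one chair and a,a in the other.
Chair I (acetyl axial, carboxyl axial): E = 2.64 kcal/mol; chair II (acetyl equatorial, carboxyl equatorial): E = 0.00 kcal/mol.
ΔG = 2.64 kcal/mol between the two chairs.
K = exp(ΔG/RT) with R = 1.987×10⁻³ kcal mol⁻¹ K⁻¹ and T = 394 K gives K ≈ 29.1.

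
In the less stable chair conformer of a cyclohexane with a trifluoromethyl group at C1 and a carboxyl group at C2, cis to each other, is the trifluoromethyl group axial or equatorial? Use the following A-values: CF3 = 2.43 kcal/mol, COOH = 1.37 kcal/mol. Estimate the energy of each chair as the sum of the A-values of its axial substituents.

axial

C1 and C2 have opposite parity, so for the cis isomer the two substituents are one axial and one equatorial in each chair.
Chair I (trifluoromethyl axial, carboxyl equatorial): E = 2.43 kcal/mol.
Chair II (trifluoromethyl equatorial, carboxyl axial): E = 1.37 kcal/mol.
Chair I is the less stable (higher-energy) conformer, and in that chair the trifluoromethyl group is axial.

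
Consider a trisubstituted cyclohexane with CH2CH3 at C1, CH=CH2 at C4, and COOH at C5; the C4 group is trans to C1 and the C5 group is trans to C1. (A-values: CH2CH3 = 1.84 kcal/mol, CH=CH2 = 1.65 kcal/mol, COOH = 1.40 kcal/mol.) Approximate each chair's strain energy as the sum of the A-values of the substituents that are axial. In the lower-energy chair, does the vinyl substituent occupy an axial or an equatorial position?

Chair I (ethyl axial, vinyl axial, carboxyl equatorial): E = 3.49 kcal/mol.
Chair II (ethyl equatorial, vinyl equatorial, carboxyl axial): E = 1.40 kcal/mol.
Chair II is the more stable (lower-energy) conformer, and in that chair the vinyl group is equatorial.

equatorial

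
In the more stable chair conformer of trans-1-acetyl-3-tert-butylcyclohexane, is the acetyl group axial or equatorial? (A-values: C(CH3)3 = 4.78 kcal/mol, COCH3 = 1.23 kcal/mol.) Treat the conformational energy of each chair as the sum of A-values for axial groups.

axial

C1 and C3 have the same parity, so for the trans isomer the two substituents are one axial and one equatorial in each chair.
Chair I (tert-butyl axial, acetyl equatorial): E = 4.78 kcal/mol.
Chair II (tert-butyl equatorial, acetyl axial): E = 1.23 kcal/mol.
Chair II is the more stable (lower-energy) conformer, and in that chair the acetyl group is axial.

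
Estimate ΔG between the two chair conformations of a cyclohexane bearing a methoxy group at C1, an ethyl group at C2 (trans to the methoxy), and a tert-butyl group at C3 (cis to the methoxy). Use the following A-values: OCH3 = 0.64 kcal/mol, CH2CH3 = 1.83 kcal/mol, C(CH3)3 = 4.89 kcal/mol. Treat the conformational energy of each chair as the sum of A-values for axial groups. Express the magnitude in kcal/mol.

Chair I (methoxy axial, ethyl axial, tert-butyl axial): E = 7.36 kcal/mol.
Chair II (methoxy equatorial, ethyl equatorial, tert-butyl equatorial): E = 0.00 kcal/mol.
ΔE = 7.36 − 0.00 = 7.36 kcal/mol; chair II is more stable.

7.36 kcal/mol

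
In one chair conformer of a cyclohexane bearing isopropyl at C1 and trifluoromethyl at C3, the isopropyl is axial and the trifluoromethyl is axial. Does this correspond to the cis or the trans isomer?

cis

C1 and C3 have the same parity, so their axial bonds point in the same direction.
With same-parity carbons, two substituents on the same face are both axial or both equatorial; opposite faces give one of each.
Here the groups are axial/axial → same face → cis.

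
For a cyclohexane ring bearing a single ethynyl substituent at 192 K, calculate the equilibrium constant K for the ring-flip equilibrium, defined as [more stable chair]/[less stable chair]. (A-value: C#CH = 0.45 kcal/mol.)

One chair has the ethynyl group axial (E = 0.45 kcal/mol) and the other has it equatorial (E = 0).
ΔG = 0.45 kcal/mol between the two chairs.
K = exp(ΔG/RT) with R = 1.987×10⁻³ kcal mol⁻¹ K⁻¹ and T = 192 K gives K ≈ 3.25.

K ≈ 3.25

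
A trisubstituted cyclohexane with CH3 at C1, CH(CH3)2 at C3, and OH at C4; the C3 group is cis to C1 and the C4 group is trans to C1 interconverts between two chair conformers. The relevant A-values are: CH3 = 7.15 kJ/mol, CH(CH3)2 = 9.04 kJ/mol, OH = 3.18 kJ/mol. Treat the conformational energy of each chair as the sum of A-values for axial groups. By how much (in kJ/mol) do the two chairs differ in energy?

19.37 kJ/mol

Chair I (methyl axial, isopropyl axial, hydroxyl axial): E = 19.37 kJ/mol.
Chair II (methyl equatorial, isopropyl equatorial, hydroxyl equatorial): E = 0.00 kJ/mol.
ΔE = 19.37 − 0.00 = 19.37 kJ/mol; chair II is more stable.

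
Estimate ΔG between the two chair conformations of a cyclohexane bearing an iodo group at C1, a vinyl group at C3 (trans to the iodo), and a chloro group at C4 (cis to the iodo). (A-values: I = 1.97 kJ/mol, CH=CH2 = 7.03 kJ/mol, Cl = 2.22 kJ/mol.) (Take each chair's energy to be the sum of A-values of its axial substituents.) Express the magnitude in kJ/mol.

7.28 kJ/mol

Chair I (iodo axial, vinyl equatorial, chloro equatorial): E = 1.97 kJ/mol.
Chair II (iodo equatorial, vinyl axial, chloro axial): E = 9.25 kJ/mol.
ΔE = 9.25 − 1.97 = 7.28 kJ/mol; chair I is more stable.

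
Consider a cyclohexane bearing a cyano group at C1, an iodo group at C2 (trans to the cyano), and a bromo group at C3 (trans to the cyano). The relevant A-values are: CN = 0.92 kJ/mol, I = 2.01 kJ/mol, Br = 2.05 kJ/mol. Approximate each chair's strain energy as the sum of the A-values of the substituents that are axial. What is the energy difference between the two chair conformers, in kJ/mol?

Chair I (cyano axial, iodo axial, bromo equatorial): E = 2.93 kJ/mol.
Chair II (cyano equatorial, iodo equatorial, bromo axial): E = 2.05 kJ/mol.
ΔE = 2.93 − 2.05 = 0.88 kJ/mol; chair II is more stable.

0.88 kJ/mol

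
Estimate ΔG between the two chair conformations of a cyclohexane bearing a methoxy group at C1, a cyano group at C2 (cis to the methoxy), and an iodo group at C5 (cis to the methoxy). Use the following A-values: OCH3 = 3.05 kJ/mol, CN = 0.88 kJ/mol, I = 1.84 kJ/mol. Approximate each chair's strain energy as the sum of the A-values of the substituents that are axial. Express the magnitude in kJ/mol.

4.01 kJ/mol

Chair I (methoxy axial, cyano equatorial, iodo axial): E = 4.89 kJ/mol.
Chair II (methoxy equatorial, cyano axial, iodo equatorial): E = 0.88 kJ/mol.
ΔE = 4.89 − 0.88 = 4.01 kJ/mol; chair II is more stable.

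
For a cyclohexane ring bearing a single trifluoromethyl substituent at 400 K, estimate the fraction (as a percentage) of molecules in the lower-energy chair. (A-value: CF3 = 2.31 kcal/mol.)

94.8%

One chair has the trifluoromethyl group axial (E = 2.31 kcal/mol) and the other has it equatorial (E = 0).
ΔG = 2.31 kcal/mol between the two chairs.
K = exp(ΔG/RT) with R = 1.987×10⁻³ kcal mol⁻¹ K⁻¹ and T = 400 K gives K ≈ 18.3.
Fraction in the lower-energy chair = K/(K+1) = 94.8%.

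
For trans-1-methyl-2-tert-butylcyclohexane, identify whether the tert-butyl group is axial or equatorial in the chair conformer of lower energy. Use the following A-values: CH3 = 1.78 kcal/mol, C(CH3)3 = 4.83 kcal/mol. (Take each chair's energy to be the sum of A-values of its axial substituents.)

equatorial

C1 and C2 have opposite parity, so for the trans isomer the two substituents are e,e in one chair and a,a in the other.
Chair I (methyl axial, tert-butyl axial): E = 6.61 kcal/mol.
Chair II (methyl equatorial, tert-butyl equatorial): E = 0.00 kcal/mol.
Chair II is the more stable (lower-energy) conformer, and in that chair the tert-butyl group is equatorial.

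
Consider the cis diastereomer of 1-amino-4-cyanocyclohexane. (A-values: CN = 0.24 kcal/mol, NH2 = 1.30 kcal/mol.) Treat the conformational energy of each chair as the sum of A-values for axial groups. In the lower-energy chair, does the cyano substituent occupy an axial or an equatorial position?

C1 and C4 have opposite parity, so for the cis isomer the two substituents are one axial and one equatorial in each chair.
Chair I (cyano axial, amino equatorial): E = 0.24 kcal/mol.
Chair II (cyano equatorial, amino axial): E = 1.30 kcal/mol.
Chair I is the more stable (lower-energy) conformer, and in that chair the cyano group is axial.

axial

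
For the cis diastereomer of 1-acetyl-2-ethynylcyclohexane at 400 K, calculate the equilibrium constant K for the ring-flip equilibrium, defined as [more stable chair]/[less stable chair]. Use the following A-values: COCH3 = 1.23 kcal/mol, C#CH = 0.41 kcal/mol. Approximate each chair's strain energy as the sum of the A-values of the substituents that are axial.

K ≈ 2.81

C1 and C2 have opposite parity, so for the cis isomer the two substituents are one axial and one equatorial in each chair.
Chair I (acetyl axial, ethynyl equatorial): E = 1.23 kcal/mol; chair II (acetyl equatorial, ethynyl axial): E = 0.41 kcal/mol.
ΔG = 0.82 kcal/mol between the two chairs.
K = exp(ΔG/RT) with R = 1.987×10⁻³ kcal mol⁻¹ K⁻¹ and T = 400 K gives K ≈ 2.81.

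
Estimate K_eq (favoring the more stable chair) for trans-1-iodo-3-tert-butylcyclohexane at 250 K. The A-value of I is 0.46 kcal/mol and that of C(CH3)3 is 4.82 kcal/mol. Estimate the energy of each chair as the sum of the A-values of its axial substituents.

K ≈ 6484

C1 and C3 have the same parity, so for the trans isomer the two substituents are one axial and one equatorial in each chair.
Chair I (iodo axial, tert-butyl equatorial): E = 0.46 kcal/mol; chair II (iodo equatorial, tert-butyl axial): E = 4.82 kcal/mol.
ΔG = 4.36 kcal/mol between the two chairs.
K = exp(ΔG/RT) with R = 1.987×10⁻³ kcal mol⁻¹ K⁻¹ and T = 250 K gives K ≈ 6.48e+03.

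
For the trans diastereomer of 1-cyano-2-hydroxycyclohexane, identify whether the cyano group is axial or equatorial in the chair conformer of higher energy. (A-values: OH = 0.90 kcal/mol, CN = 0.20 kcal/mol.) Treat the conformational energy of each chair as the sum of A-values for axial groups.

C1 and C2 have opposite parity, so for the trans isomer the two substituents are e,e in one chair and a,a in the other.
Chair I (hydroxyl axial, cyano axial): E = 1.10 kcal/mol.
Chair II (hydroxyl equatorial, cyano equatorial): E = 0.00 kcal/mol.
Chair I is the less stable (higher-energy) conformer, and in that chair the cyano group is axial.

axial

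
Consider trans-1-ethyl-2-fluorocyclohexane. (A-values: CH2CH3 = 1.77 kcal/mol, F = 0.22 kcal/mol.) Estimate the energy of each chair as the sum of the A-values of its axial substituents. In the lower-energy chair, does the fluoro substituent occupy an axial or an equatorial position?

equatorial

C1 and C2 have opposite parity, so for the trans isomer the two substituents are e,e in one chair and a,a in the other.
Chair I (ethyl axial, fluoro axial): E = 1.99 kcal/mol.
Chair II (ethyl equatorial, fluoro equatorial): E = 0.00 kcal/mol.
Chair II is the more stable (lower-energy) conformer, and in that chair the fluoro group is equatorial.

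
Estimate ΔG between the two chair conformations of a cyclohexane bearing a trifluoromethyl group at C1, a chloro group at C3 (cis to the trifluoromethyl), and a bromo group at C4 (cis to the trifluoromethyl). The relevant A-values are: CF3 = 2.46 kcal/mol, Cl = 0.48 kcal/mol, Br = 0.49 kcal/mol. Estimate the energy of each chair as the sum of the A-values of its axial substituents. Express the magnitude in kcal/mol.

2.45 kcal/mol

Chair I (trifluoromethyl axial, chloro axial, bromo equatorial): E = 2.94 kcal/mol.
Chair II (trifluoromethyl equatorial, chloro equatorial, bromo axial): E = 0.49 kcal/mol.
ΔE = 2.94 − 0.49 = 2.45 kcal/mol; chair II is more stable.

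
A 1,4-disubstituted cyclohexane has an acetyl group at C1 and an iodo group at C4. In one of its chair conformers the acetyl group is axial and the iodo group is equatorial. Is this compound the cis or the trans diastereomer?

C1 and C4 have opposite parity, so their axial bonds point in opposite directions.
With opposite-parity carbons, two substituents on the same face are one axial and one equatorial; opposite faces give both axial or both equatorial.
Here the groups are axial/equatorial → same face → cis.

cis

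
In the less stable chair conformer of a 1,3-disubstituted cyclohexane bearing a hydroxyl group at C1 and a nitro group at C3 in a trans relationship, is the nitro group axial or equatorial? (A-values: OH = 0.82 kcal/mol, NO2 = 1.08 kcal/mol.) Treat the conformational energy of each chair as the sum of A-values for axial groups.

axial

C1 and C3 have the same parity, so for the trans isomer the two substituents are one axial and one equatorial in each chair.
Chair I (hydroxyl axial, nitro equatorial): E = 0.82 kcal/mol.
Chair II (hydroxyl equatorial, nitro axial): E = 1.08 kcal/mol.
Chair II is the less stable (higher-energy) conformer, and in that chair the nitro group is axial.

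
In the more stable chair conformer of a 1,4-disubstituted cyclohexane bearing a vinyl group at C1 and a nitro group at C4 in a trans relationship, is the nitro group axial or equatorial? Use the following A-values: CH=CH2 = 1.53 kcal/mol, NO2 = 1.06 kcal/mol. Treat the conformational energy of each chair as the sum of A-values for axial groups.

equatorial

C1 and C4 have opposite parity, so for the trans isomer the two substituents are e,e in one chair and a,a in the other.
Chair I (vinyl axial, nitro axial): E = 2.59 kcal/mol.
Chair II (vinyl equatorial, nitro equatorial): E = 0.00 kcal/mol.
Chair II is the more stable (lower-energy) conformer, and in that chair the nitro group is equatorial.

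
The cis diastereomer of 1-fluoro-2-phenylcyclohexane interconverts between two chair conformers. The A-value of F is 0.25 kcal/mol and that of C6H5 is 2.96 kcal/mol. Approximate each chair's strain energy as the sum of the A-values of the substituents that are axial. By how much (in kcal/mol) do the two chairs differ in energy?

C1 and C2 have opposite parity, so for the cis isomer the two substituents are one axial and one equatorial in each chair.
Chair I (fluoro axial, phenyl equatorial): E = 0.25 kcal/mol.
Chair II (fluoro equatorial, phenyl axial): E = 2.96 kcal/mol.
ΔE = 2.96 − 0.25 = 2.71 kcal/mol; chair I is more stable.

2.71 kcal/mol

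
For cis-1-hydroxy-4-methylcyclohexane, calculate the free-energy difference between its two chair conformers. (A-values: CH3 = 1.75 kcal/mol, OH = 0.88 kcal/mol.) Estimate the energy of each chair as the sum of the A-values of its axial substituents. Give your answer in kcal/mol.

C1 and C4 have opposite parity, so for the cis isomer the two substituents are one axial and one equatorial in each chair.
Chair I (methyl axial, hydroxyl equatorial): E = 1.75 kcal/mol.
Chair II (methyl equatorial, hydroxyl axial): E = 0.88 kcal/mol.
ΔE = 1.75 − 0.88 = 0.87 kcal/mol; chair II is more stable.

0.87 kcal/mol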